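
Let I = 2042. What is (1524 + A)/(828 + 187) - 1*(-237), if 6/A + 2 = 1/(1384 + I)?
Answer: 236923239/993395 ≈ 238.50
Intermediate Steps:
A = -20556/6851 (A = 6/(-2 + 1/(1384 + 2042)) = 6/(-2 + 1/3426) = 6/(-6851/3426) = 6*(-3426/6851) = -20556/6851 ≈ -3.0004)
(1524 + A)/(828 + 187) - 1*(-237) = (1524 - 20556/6851)/(828 + 187) - 1*(-237) = (10420368/6851)/1015 + 237 = (10420368/6851)*(1/1015) + 237 = 1488624/993395 + 237 = 236923239/993395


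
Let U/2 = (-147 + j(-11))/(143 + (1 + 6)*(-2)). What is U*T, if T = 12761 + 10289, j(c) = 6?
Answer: -2166700/43 ≈ -50388.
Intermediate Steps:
T = 23050
U = -94/43 (U = 2*((-147 + 6)/(143 + (1 + 6)*(-2))) = 2*(-141/(143 + 7*(-2))) = 2*(-141/(143 - 14)) = 2*(-141/129) = 2*(-141*1/129) = 2*(-47/43) = -94/43 ≈ -2.1860)
U*T = -94/43*23050 = -2166700/43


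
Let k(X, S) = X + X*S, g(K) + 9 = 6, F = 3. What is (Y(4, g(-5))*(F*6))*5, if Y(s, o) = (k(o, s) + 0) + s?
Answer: -990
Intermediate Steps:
g(K) = -3 (g(K) = -9 + 6 = -3)
k(X, S) = X + S*X
Y(s, o) = s + o*(1 + s) (Y(s, o) = (o*(1 + s) + 0) + s = o*(1 + s) + s = s + o*(1 + s))
(Y(4, g(-5))*(F*6))*5 = ((4 - 3*(1 + 4))*(3*6))*5 = ((4 - 3*5)*18)*5 = ((4 - 15)*18)*5 = -11*18*5 = -198*5 = -990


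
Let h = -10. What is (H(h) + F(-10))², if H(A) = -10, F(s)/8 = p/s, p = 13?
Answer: 10404/25 ≈ 416.16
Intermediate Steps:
F(s) = 104/s (F(s) = 8*(13/s) = 104/s)
(H(h) + F(-10))² = (-10 + 104/(-10))² = (-10 + 104*(-⅒))² = (-10 - 52/5)² = (-102/5)² = 10404/25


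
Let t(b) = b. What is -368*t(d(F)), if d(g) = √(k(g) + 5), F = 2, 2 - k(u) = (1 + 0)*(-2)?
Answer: -1104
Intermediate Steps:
k(u) = 4 (k(u) = 2 - (1 + 0)*(-2) = 2 - (-2) = 2 - 1*(-2) = 2 + 2 = 4)
d(g) = 3 (d(g) = √(4 + 5) = √9 = 3)
-368*t(d(F)) = -368*3 = -1104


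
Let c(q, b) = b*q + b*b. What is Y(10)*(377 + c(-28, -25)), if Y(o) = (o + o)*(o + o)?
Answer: 680800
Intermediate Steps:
Y(o) = 4*o² (Y(o) = (2*o)*(2*o) = 4*o²)
c(q, b) = b² + b*q (c(q, b) = b*q + b² = b² + b*q)
Y(10)*(377 + c(-28, -25)) = (4*10²)*(377 - 25*(-25 - 28)) = (4*100)*(377 - 25*(-53)) = 400*(377 + 1325) = 400*1702 = 680800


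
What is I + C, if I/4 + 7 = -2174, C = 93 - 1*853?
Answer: -9484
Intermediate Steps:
C = -760 (C = 93 - 853 = -760)
I = -8724 (I = -28 + 4*(-2174) = -28 - 8696 = -8724)
I + C = -8724 - 760 = -9484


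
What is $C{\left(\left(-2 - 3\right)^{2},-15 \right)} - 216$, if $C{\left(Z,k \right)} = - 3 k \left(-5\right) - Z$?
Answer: $-466$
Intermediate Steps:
$C{\left(Z,k \right)} = - Z + 15 k$ ($C{\left(Z,k \right)} = 15 k - Z = - Z + 15 k$)
$C{\left(\left(-2 - 3\right)^{2},-15 \right)} - 216 = \left(- \left(-2 - 3\right)^{2} + 15 \left(-15\right)\right) - 216 = \left(- \left(-2 - 3\right)^{2} - 225\right) - 216 = \left(- \left(-5\right)^{2} - 225\right) - 216 = \left(\left(-1\right) 25 - 225\right) - 216 = \left(-25 - 225\right) - 216 = -250 - 216 = -466$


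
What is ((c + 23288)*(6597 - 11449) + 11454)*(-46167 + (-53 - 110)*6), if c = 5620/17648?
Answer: 5875245929670495/1103 ≈ 5.3266e+12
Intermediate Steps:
c = 1405/4412 (c = 5620*(1/17648) = 1405/4412 ≈ 0.31845)
((c + 23288)*(6597 - 11449) + 11454)*(-46167 + (-53 - 110)*6) = ((1405/4412 + 23288)*(6597 - 11449) + 11454)*(-46167 + (-53 - 110)*6) = ((102748061/4412)*(-4852) + 11454)*(-46167 - 163*6) = (-124633397993/1103 + 11454)*(-46167 - 978) = -124620764231/1103*(-47145) = 5875245929670495/1103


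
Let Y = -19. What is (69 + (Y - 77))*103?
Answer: -2781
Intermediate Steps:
(69 + (Y - 77))*103 = (69 + (-19 - 77))*103 = (69 - 96)*103 = -27*103 = -2781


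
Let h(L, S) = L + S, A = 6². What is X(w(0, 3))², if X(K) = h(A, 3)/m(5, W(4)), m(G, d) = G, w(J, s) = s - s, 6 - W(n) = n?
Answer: 1521/25 ≈ 60.840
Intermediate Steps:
W(n) = 6 - n
w(J, s) = 0
A = 36
X(K) = 39/5 (X(K) = (36 + 3)/5 = 39*(⅕) = 39/5)
X(w(0, 3))² = (39/5)² = 1521/25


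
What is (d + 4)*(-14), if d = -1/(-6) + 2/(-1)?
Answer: -91/3 ≈ -30.333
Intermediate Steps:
d = -11/6 (d = -1*(-1/6) + 2*(-1) = 1/6 - 2 = -11/6 ≈ -1.8333)
(d + 4)*(-14) = (-11/6 + 4)*(-14) = (13/6)*(-14) = -91/3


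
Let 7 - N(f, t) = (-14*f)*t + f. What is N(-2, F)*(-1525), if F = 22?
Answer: 925675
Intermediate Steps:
N(f, t) = 7 - f + 14*f*t (N(f, t) = 7 - ((-14*f)*t + f) = 7 - (-14*f*t + f) = 7 - (f - 14*f*t) = 7 + (-f + 14*f*t) = 7 - f + 14*f*t)
N(-2, F)*(-1525) = (7 - 1*(-2) + 14*(-2)*22)*(-1525) = (7 + 2 - 616)*(-1525) = -607*(-1525) = 925675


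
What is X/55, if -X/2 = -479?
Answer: 958/55 ≈ 17.418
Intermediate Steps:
X = 958 (X = -2*(-479) = 958)
X/55 = 958/55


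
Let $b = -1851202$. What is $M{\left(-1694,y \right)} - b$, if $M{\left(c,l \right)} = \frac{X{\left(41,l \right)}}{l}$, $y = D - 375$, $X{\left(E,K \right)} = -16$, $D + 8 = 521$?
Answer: $\frac{127732930}{69} \approx 1.8512 \cdot 10^{6}$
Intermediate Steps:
$D = 513$ ($D = -8 + 521 = 513$)
$y = 138$ ($y = 513 - 375 = 138$)
$M{\left(c,l \right)} = - \frac{16}{l}$
$M{\left(-1694,y \right)} - b = - \frac{16}{138} - -1851202 = \left(-16\right) \frac{1}{138} + 1851202 = - \frac{8}{69} + 1851202 = \frac{127732930}{69}$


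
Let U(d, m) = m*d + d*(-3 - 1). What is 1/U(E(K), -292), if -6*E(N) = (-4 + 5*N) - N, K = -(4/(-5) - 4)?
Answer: 15/11248 ≈ 0.0013336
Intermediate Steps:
K = 24/5 (K = -(4*(-⅕) - 4) = -(-⅘ - 4) = -1*(-24/5) = 24/5 ≈ 4.8000)
E(N) = ⅔ - 2*N/3 (E(N) = -((-4 + 5*N) - N)/6 = -(-4 + 4*N)/6 = ⅔ - 2*N/3)
U(d, m) = -4*d + d*m (U(d, m) = d*m + d*(-4) = d*m - 4*d = -4*d + d*m)
1/U(E(K), -292) = 1/((⅔ - ⅔*24/5)*(-4 - 292)) = 1/((⅔ - 16/5)*(-296)) = 1/(-38/15*(-296)) = 1/(11248/15) = 15/11248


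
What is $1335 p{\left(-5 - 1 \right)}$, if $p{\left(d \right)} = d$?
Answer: $-8010$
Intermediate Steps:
$1335 p{\left(-5 - 1 \right)} = 1335 \left(-5 - 1\right) = 1335 \left(-6\right) = -8010$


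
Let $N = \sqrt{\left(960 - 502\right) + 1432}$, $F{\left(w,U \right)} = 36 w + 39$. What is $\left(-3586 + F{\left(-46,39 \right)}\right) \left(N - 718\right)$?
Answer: $3735754 - 15609 \sqrt{210} \approx 3.5096 \cdot 10^{6}$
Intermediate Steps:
$F{\left(w,U \right)} = 39 + 36 w$
$N = 3 \sqrt{210}$ ($N = \sqrt{458 + 1432} = \sqrt{1890} = 3 \sqrt{210} \approx 43.474$)
$\left(-3586 + F{\left(-46,39 \right)}\right) \left(N - 718\right) = \left(-3586 + \left(39 + 36 \left(-46\right)\right)\right) \left(3 \sqrt{210} - 718\right) = \left(-3586 + \left(39 - 1656\right)\right) \left(-718 + 3 \sqrt{210}\right) = \left(-3586 - 1617\right) \left(-718 + 3 \sqrt{210}\right) = - 5203 \left(-718 + 3 \sqrt{210}\right) = 3735754 - 15609 \sqrt{210}$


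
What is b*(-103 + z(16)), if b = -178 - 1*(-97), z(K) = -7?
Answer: 8910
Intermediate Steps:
b = -81 (b = -178 + 97 = -81)
b*(-103 + z(16)) = -81*(-103 - 7) = -81*(-110) = 8910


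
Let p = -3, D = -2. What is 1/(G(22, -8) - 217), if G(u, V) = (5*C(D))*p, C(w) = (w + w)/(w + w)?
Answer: -1/232 ≈ -0.0043103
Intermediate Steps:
C(w) = 1 (C(w) = (2*w)/((2*w)) = (2*w)*(1/(2*w)) = 1)
G(u, V) = -15 (G(u, V) = (5*1)*(-3) = 5*(-3) = -15)
1/(G(22, -8) - 217) = 1/(-15 - 217) = 1/(-232) = -1/232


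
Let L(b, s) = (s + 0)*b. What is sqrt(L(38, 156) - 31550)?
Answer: I*sqrt(25622) ≈ 160.07*I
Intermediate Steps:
L(b, s) = b*s (L(b, s) = s*b = b*s)
sqrt(L(38, 156) - 31550) = sqrt(38*156 - 31550) = sqrt(5928 - 31550) = sqrt(-25622) = I*sqrt(25622)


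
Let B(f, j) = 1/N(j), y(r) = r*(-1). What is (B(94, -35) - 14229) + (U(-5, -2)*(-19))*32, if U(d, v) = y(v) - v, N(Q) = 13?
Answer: -216592/13 ≈ -16661.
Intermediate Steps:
y(r) = -r
U(d, v) = -2*v (U(d, v) = -v - v = -2*v)
B(f, j) = 1/13
(B(94, -35) - 14229) + (U(-5, -2)*(-19))*32 = (1/13 - 14229) + (-2*(-2)*(-19))*32 = -184976/13 + (4*(-19))*32 = -184976/13 - 76*32 = -184976/13 - 2432 = -216592/13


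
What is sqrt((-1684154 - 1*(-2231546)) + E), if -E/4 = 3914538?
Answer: 2*I*sqrt(3777690) ≈ 3887.3*I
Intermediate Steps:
E = -15658152 (E = -4*3914538 = -15658152)
sqrt((-1684154 - 1*(-2231546)) + E) = sqrt((-1684154 - 1*(-2231546)) - 15658152) = sqrt((-1684154 + 2231546) - 15658152) = sqrt(547392 - 15658152) = sqrt(-15110760) = 2*I*sqrt(3777690)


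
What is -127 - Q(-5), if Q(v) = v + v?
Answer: -117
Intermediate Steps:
Q(v) = 2*v
-127 - Q(-5) = -127 - 2*(-5) = -127 - 1*(-10) = -127 + 10 = -117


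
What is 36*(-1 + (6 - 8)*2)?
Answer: -180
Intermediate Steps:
36*(-1 + (6 - 8)*2) = 36*(-1 - 2*2) = 36*(-1 - 4) = 36*(-5) = -180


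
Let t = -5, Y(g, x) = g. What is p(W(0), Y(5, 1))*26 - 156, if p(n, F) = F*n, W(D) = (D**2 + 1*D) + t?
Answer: -806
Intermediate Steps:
W(D) = -5 + D + D**2 (W(D) = (D**2 + 1*D) - 5 = (D**2 + D) - 5 = (D + D**2) - 5 = -5 + D + D**2)
p(W(0), Y(5, 1))*26 - 156 = (5*(-5 + 0 + 0**2))*26 - 156 = (5*(-5 + 0 + 0))*26 - 156 = (5*(-5))*26 - 156 = -25*26 - 156 = -650 - 156 = -806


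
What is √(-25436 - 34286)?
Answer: I*√59722 ≈ 244.38*I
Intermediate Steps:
√(-25436 - 34286) = √(-59722) = I*√59722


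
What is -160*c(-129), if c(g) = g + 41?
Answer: 14080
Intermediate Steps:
c(g) = 41 + g
-160*c(-129) = -160*(41 - 129) = -160*(-88) = 14080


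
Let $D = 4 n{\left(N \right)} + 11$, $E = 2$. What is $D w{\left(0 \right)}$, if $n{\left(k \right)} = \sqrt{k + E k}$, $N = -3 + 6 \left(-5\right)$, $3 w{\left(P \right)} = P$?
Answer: $0$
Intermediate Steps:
$w{\left(P \right)} = \frac{P}{3}$
$N = -33$ ($N = -3 - 30 = -33$)
$n{\left(k \right)} = \sqrt{3} \sqrt{k}$ ($n{\left(k \right)} = \sqrt{k + 2 k} = \sqrt{3 k} = \sqrt{3} \sqrt{k}$)
$D = 11 + 12 i \sqrt{11}$ ($D = 4 \sqrt{3} \sqrt{-33} + 11 = 4 \sqrt{3} i \sqrt{33} + 11 = 4 \cdot 3 i \sqrt{11} + 11 = 12 i \sqrt{11} + 11 = 11 + 12 i \sqrt{11} \approx 11.0 + 39.799 i$)
$D w{\left(0 \right)} = \left(11 + 12 i \sqrt{11}\right) \frac{1}{3} \cdot 0 = \left(11 + 12 i \sqrt{11}\right) 0 = 0$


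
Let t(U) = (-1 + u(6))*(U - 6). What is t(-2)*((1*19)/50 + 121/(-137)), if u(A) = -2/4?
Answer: -20682/3425 ≈ -6.0385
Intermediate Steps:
u(A) = -½ (u(A) = -2*¼ = -½)
t(U) = 9 - 3*U/2 (t(U) = (-1 - ½)*(U - 6) = -3*(-6 + U)/2 = 9 - 3*U/2)
t(-2)*((1*19)/50 + 121/(-137)) = (9 - 3/2*(-2))*((1*19)/50 + 121/(-137)) = (9 + 3)*(19*(1/50) + 121*(-1/137)) = 12*(19/50 - 121/137) = 12*(-3447/6850) = -20682/3425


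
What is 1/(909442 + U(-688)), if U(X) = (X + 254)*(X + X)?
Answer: 1/1506626 ≈ 6.6373e-7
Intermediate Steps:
U(X) = 2*X*(254 + X) (U(X) = (254 + X)*(2*X) = 2*X*(254 + X))
1/(909442 + U(-688)) = 1/(909442 + 2*(-688)*(254 - 688)) = 1/(909442 + 2*(-688)*(-434)) = 1/(909442 + 597184) = 1/1506626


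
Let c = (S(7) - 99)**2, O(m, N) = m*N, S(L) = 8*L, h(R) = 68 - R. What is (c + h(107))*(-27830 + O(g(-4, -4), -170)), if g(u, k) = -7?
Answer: -48218400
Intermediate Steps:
O(m, N) = N*m
c = 1849 (c = (8*7 - 99)**2 = (56 - 99)**2 = (-43)**2 = 1849)
(c + h(107))*(-27830 + O(g(-4, -4), -170)) = (1849 + (68 - 1*107))*(-27830 - 170*(-7)) = (1849 + (68 - 107))*(-27830 + 1190) = (1849 - 39)*(-26640) = 1810*(-26640) = -48218400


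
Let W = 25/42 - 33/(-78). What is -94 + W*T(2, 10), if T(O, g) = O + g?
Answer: -7442/91 ≈ -81.780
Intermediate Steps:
W = 278/273 (W = 25*(1/42) - 33*(-1/78) = 25/42 + 11/26 = 278/273 ≈ 1.0183)
-94 + W*T(2, 10) = -94 + 278*(2 + 10)/273 = -94 + (278/273)*12 = -94 + 1112/91 = -7442/91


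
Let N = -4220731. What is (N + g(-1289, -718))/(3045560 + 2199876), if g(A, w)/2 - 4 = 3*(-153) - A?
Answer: -4219063/5245436 ≈ -0.80433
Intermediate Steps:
g(A, w) = -910 - 2*A (g(A, w) = 8 + 2*(3*(-153) - A) = 8 + 2*(-459 - A) = 8 + (-918 - 2*A) = -910 - 2*A)
(N + g(-1289, -718))/(3045560 + 2199876) = (-4220731 + (-910 - 2*(-1289)))/(3045560 + 2199876) = (-4220731 + (-910 + 2578))/5245436 = (-4220731 + 1668)*(1/5245436) = -4219063*1/5245436 = -4219063/5245436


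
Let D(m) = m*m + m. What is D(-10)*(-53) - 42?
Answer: -4812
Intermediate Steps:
D(m) = m + m**2 (D(m) = m**2 + m = m + m**2)
D(-10)*(-53) - 42 = -10*(1 - 10)*(-53) - 42 = -10*(-9)*(-53) - 42 = 90*(-53) - 42 = -4770 - 42 = -4812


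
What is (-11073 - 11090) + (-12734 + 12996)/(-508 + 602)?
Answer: -1041530/47 ≈ -22160.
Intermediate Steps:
(-11073 - 11090) + (-12734 + 12996)/(-508 + 602) = -22163 + 262/94 = -22163 + 262*(1/94) = -22163 + 131/47 = -1041530/47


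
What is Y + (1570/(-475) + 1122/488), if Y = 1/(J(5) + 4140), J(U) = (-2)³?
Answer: -12042399/11972470 ≈ -1.0058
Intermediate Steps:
J(U) = -8
Y = 1/4132 (Y = 1/(-8 + 4140) = 1/4132 ≈ 0.00024201)
Y + (1570/(-475) + 1122/488) = 1/4132 + (1570/(-475) + 1122/488) = 1/4132 + (1570*(-1/475) + 1122*(1/488)) = 1/4132 + (-314/95 + 561/244) = 1/4132 - 23321/23180 = -12042399/11972470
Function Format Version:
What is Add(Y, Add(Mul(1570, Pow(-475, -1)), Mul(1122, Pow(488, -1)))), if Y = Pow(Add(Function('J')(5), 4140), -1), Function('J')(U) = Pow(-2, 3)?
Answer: Rational(-12042399, 11972470) ≈ -1.0058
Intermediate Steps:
Function('J')(U) = -8
Y = Rational(1, 4132) (Y = Pow(Add(-8, 4140), -1) = Pow(4132, -1) = Rational(1, 4132) ≈ 0.00024201)
Add(Y, Add(Mul(1570, Pow(-475, -1)), Mul(1122, Pow(488, -1)))) = Add(Rational(1, 4132), Add(Mul(1570, Pow(-475, -1)), Mul(1122, Pow(488, -1)))) = Add(Rational(1, 4132), Add(Mul(1570, Rational(-1, 475)), Mul(1122, Rational(1, 488)))) = Add(Rational(1, 4132), Add(Rational(-314, 95), Rational(561, 244))) = Add(Rational(1, 4132), Rational(-23321, 23180)) = Rational(-12042399, 11972470)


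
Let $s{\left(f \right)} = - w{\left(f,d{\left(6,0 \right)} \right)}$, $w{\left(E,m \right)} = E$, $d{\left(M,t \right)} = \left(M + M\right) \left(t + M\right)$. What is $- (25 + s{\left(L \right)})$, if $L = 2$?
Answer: $-23$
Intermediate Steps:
$d{\left(M,t \right)} = 2 M \left(M + t\right)$
$s{\left(f \right)} = - f$
$- (25 + s{\left(L \right)}) = - (25 - 2) = \left(-1\right) 23 = -23$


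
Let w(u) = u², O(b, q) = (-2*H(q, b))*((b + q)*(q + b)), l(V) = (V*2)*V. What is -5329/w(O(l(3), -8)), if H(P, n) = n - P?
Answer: -5329/27040000 ≈ -0.00019708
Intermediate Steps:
l(V) = 2*V² (l(V) = (2*V)*V = 2*V²)
O(b, q) = (b + q)²*(-2*b + 2*q) (O(b, q) = (-2*(b - q))*((b + q)*(q + b)) = (-2*b + 2*q)*((b + q)*(b + q)) = (-2*b + 2*q)*(b + q)² = (b + q)²*(-2*b + 2*q))
-5329/w(O(l(3), -8)) = -5329*1/(4*(-8 - 2*3²)²*(2*3² - 8)⁴) = -5329*1/(4*(-8 - 2*9)²*(2*9 - 8)⁴) = -5329*1/(4*(-8 - 1*18)²*(18 - 8)⁴) = -5329*1/(40000*(-8 - 18)²) = -5329/((2*100*(-26))²) = -5329/((-5200)²) = -5329/27040000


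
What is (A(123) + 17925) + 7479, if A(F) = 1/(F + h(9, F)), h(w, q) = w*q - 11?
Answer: 30967477/1219 ≈ 25404.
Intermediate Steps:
h(w, q) = -11 + q*w (h(w, q) = q*w - 11 = -11 + q*w)
A(F) = 1/(-11 + 10*F) (A(F) = 1/(F + (-11 + F*9)) = 1/(F + (-11 + 9*F)) = 1/(-11 + 10*F))
(A(123) + 17925) + 7479 = (1/(-11 + 10*123) + 17925) + 7479 = (1/(-11 + 1230) + 17925) + 7479 = (1/1219 + 17925) + 7479 = 21850576/1219 + 7479 = 30967477/1219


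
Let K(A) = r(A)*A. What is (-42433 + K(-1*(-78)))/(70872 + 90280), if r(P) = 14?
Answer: -41341/161152 ≈ -0.25653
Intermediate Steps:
K(A) = 14*A
(-42433 + K(-1*(-78)))/(70872 + 90280) = (-42433 + 14*(-1*(-78)))/(70872 + 90280) = (-42433 + 14*78)/161152 = (-42433 + 1092)*(1/161152) = -41341*1/161152 = -41341/161152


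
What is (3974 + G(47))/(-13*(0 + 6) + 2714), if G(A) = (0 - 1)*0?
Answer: 1987/1318 ≈ 1.5076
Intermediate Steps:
G(A) = 0 (G(A) = -1*0 = 0)
(3974 + G(47))/(-13*(0 + 6) + 2714) = (3974 + 0)/(-13*(0 + 6) + 2714) = 3974/(-13*6 + 2714) = 3974/(-78 + 2714) = 3974/2636 = 3974*(1/2636) = 1987/1318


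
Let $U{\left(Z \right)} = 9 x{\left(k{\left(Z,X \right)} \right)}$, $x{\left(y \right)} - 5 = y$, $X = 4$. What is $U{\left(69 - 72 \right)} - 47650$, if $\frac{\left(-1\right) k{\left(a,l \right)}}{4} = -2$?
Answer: $-47533$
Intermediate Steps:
$k{\left(a,l \right)} = 8$ ($k{\left(a,l \right)} = \left(-4\right) \left(-2\right) = 8$)
$x{\left(y \right)} = 5 + y$
$U{\left(Z \right)} = 117$ ($U{\left(Z \right)} = 9 \left(5 + 8\right) = 9 \cdot 13 = 117$)
$U{\left(69 - 72 \right)} - 47650 = 117 - 47650 = -47533$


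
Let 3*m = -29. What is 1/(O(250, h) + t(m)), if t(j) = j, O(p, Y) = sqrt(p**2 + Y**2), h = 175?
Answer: 87/837284 + 225*sqrt(149)/837284 ≈ 0.0033841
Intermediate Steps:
m = -29/3 (m = (1/3)*(-29) = -29/3 ≈ -9.6667)
O(p, Y) = sqrt(Y**2 + p**2)
1/(O(250, h) + t(m)) = 1/(sqrt(175**2 + 250**2) - 29/3) = 1/(sqrt(30625 + 62500) - 29/3) = 1/(sqrt(93125) - 29/3) = 1/(25*sqrt(149) - 29/3) = 1/(-29/3 + 25*sqrt(149))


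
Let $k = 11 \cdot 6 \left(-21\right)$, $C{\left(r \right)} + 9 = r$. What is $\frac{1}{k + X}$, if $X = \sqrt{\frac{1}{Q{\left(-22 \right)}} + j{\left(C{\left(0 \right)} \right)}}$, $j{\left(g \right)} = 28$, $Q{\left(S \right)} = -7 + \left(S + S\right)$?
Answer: $- \frac{70686}{97969369} - \frac{\sqrt{72777}}{97969369} \approx -0.00072427$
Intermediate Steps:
$C{\left(r \right)} = -9 + r$
$Q{\left(S \right)} = -7 + 2 S$
$k = -1386$ ($k = 66 \left(-21\right) = -1386$)
$X = \frac{\sqrt{72777}}{51}$ ($X = \sqrt{\frac{1}{-7 + 2 \left(-22\right)} + 28} = \sqrt{\frac{1}{-7 - 44} + 28} = \sqrt{\frac{1}{-51} + 28} = \sqrt{- \frac{1}{51} + 28} = \sqrt{\frac{1427}{51}} = \frac{\sqrt{72777}}{51} \approx 5.2896$)
$\frac{1}{k + X} = \frac{1}{-1386 + \frac{\sqrt{72777}}{51}}$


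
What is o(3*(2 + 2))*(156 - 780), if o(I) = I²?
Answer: -89856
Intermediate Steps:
o(3*(2 + 2))*(156 - 780) = (3*(2 + 2))²*(156 - 780) = (3*4)²*(-624) = 12²*(-624) = 144*(-624) = -89856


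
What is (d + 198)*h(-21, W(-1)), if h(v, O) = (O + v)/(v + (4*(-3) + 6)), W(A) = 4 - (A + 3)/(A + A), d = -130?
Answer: 1088/27 ≈ 40.296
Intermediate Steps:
W(A) = 4 - (3 + A)/(2*A)
h(v, O) = (O + v)/(-6 + v) (h(v, O) = (O + v)/(v + (-12 + 6)) = (O + v)/(v - 6) = (O + v)/(-6 + v))
(d + 198)*h(-21, W(-1)) = (-130 + 198)*(((½)*(-3 + 7*(-1))/(-1) - 21)/(-6 - 21)) = 68*(((½)*(-1)*(-3 - 7) - 21)/(-27)) = 68*(-((½)*(-1)*(-10) - 21)/27) = 68*(-(5 - 21)/27) = 68*(-1/27*(-16)) = 68*(16/27) = 1088/27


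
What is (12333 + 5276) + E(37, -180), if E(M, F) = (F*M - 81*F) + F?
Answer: 25349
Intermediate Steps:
E(M, F) = -80*F + F*M (E(M, F) = (-81*F + F*M) + F = -80*F + F*M)
(12333 + 5276) + E(37, -180) = (12333 + 5276) - 180*(-80 + 37) = 17609 - 180*(-43) = 17609 + 7740 = 25349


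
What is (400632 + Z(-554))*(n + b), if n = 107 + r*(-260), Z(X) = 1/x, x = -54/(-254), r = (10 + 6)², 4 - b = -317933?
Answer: 906783487148/9 ≈ 1.0075e+11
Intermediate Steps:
b = 317937 (b = 4 - 1*(-317933) = 4 + 317933 = 317937)
r = 256 (r = 16² = 256)
x = 27/127 (x = -54*(-1/254) = 27/127 ≈ 0.21260)
Z(X) = 127/27 (Z(X) = 1/(27/127) = 127/27)
n = -66453 (n = 107 + 256*(-260) = 107 - 66560 = -66453)
(400632 + Z(-554))*(n + b) = (400632 + 127/27)*(-66453 + 317937) = (10817191/27)*251484 = 906783487148/9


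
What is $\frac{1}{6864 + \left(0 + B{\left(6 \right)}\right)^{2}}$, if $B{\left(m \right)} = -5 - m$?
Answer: $\frac{1}{6985} \approx 0.00014316$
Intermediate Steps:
$\frac{1}{6864 + \left(0 + B{\left(6 \right)}\right)^{2}} = \frac{1}{6864 + \left(0 - 11\right)^{2}} = \frac{1}{6864 + \left(-11\right)^{2}} = \frac{1}{6864 + 121} = \frac{1}{6985}$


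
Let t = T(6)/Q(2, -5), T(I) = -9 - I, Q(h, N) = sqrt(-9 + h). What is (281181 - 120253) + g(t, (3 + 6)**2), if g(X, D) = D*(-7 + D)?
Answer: 166922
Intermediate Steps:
t = 15*I*sqrt(7)/7 (t = (-9 - 1*6)/(sqrt(-9 + 2)) = (-9 - 6)/(sqrt(-7)) = -15*(-I*sqrt(7)/7) = -(-15)*I*sqrt(7)/7 = 15*I*sqrt(7)/7 ≈ 5.6695*I)
(281181 - 120253) + g(t, (3 + 6)**2) = (281181 - 120253) + (3 + 6)**2*(-7 + (3 + 6)**2) = 160928 + 9**2*(-7 + 9**2) = 160928 + 81*(-7 + 81) = 160928 + 81*74 = 160928 + 5994 = 166922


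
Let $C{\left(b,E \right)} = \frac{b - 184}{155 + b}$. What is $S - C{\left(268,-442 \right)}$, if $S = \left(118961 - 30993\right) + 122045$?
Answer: $\frac{29611805}{141} \approx 2.1001 \cdot 10^{5}$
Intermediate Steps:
$C{\left(b,E \right)} = \frac{-184 + b}{155 + b}$
$S = 210013$ ($S = 87968 + 122045 = 210013$)
$S - C{\left(268,-442 \right)} = 210013 - \frac{-184 + 268}{155 + 268} = 210013 - \frac{1}{423} \cdot 84 = 210013 - \frac{28}{141} = \frac{29611805}{141}$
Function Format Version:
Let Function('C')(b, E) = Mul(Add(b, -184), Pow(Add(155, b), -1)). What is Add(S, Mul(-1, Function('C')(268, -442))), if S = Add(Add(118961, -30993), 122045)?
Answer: Rational(29611805, 141) ≈ 2.1001e+5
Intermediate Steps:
Function('C')(b, E) = Mul(Pow(Add(155, b), -1), Add(-184, b)) (Function('C')(b, E) = Mul(Add(-184, b), Pow(Add(155, b), -1)) = Mul(Pow(Add(155, b), -1), Add(-184, b)))
S = 210013 (S = Add(87968, 122045) = 210013)
Add(S, Mul(-1, Function('C')(268, -442))) = Add(210013, Mul(-1, Mul(Pow(Add(155, 268), -1), Add(-184, 268)))) = Add(210013, Mul(-1, Mul(Pow(423, -1), 84))) = Add(210013, Mul(-1, Mul(Rational(1, 423), 84))) = Add(210013, Mul(-1, Rational(28, 141))) = Add(210013, Rational(-28, 141)) = Rational(29611805, 141)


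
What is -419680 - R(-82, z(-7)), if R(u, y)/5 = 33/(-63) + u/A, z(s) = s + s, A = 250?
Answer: -220329764/525 ≈ -4.1968e+5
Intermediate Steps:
z(s) = 2*s
R(u, y) = -55/21 + u/50 (R(u, y) = 5*(33/(-63) + u/250) = 5*(33*(-1/63) + u*(1/250)) = 5*(-11/21 + u/250) = -55/21 + u/50)
-419680 - R(-82, z(-7)) = -419680 - (-55/21 + (1/50)*(-82)) = -419680 - (-55/21 - 41/25) = -419680 - 1*(-2236/525) = -419680 + 2236/525 = -220329764/525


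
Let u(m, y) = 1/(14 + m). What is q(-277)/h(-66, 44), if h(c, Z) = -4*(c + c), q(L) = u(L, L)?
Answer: -1/138864 ≈ -7.2013e-6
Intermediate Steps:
q(L) = 1/(14 + L)
h(c, Z) = -8*c
q(-277)/h(-66, 44) = 1/((14 - 277)*((-8*(-66)))) = 1/(-263*528) = -1/263*1/528 = -1/138864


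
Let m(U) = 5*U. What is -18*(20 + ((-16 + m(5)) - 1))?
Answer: -504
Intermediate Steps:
-18*(20 + ((-16 + m(5)) - 1)) = -18*(20 + ((-16 + 5*5) - 1)) = -18*(20 + ((-16 + 25) - 1)) = -18*(20 + (9 - 1)) = -18*(20 + 8) = -18*28 = -504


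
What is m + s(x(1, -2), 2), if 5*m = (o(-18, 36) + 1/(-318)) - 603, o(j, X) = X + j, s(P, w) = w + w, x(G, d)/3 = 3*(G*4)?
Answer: -179671/1590 ≈ -113.00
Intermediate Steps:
x(G, d) = 36*G (x(G, d) = 3*(3*(G*4)) = 3*(3*(4*G)) = 3*(12*G) = 36*G)
s(P, w) = 2*w
m = -186031/1590 (m = (((36 - 18) + 1/(-318)) - 603)/5 = ((18 - 1/318) - 603)/5 = (5723/318 - 603)/5 = (⅕)*(-186031/318) = -186031/1590 ≈ -117.00)
m + s(x(1, -2), 2) = -186031/1590 + 2*2 = -186031/1590 + 4 = -179671/1590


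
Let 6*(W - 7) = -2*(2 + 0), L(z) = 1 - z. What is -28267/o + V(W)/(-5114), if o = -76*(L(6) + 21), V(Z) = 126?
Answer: 72202111/3109312 ≈ 23.221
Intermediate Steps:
W = 19/3 (W = 7 + (-2*(2 + 0))/6 = 7 + (-2*2)/6 = 7 + (⅙)*(-4) = 7 - ⅔ = 19/3 ≈ 6.3333)
o = -1216 (o = -76*((1 - 1*6) + 21) = -76*((1 - 6) + 21) = -76*(-5 + 21) = -76*16 = -1216)
-28267/o + V(W)/(-5114) = -28267/(-1216) + 126/(-5114) = -28267*(-1/1216) + 126*(-1/5114) = 28267/1216 - 63/2557 = 72202111/3109312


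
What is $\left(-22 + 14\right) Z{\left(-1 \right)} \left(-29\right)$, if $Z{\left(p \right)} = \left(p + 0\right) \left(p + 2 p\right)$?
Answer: $696$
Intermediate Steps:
$Z{\left(p \right)} = 3 p^{2}$ ($Z{\left(p \right)} = p 3 p = 3 p^{2}$)
$\left(-22 + 14\right) Z{\left(-1 \right)} \left(-29\right) = \left(-22 + 14\right) 3 \left(-1\right)^{2} \left(-29\right) = - 8 \cdot 3 \cdot 1 \left(-29\right) = \left(-8\right) 3 \left(-29\right) = \left(-24\right) \left(-29\right) = 696$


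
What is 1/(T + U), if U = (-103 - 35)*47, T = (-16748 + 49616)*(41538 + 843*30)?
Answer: 1/2196496218 ≈ 4.5527e-10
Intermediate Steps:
T = 2196502704 (T = 32868*(41538 + 25290) = 32868*66828 = 2196502704)
U = -6486 (U = -138*47 = -6486)
1/(T + U) = 1/(2196502704 - 6486) = 1/2196496218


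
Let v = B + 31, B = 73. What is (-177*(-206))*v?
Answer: 3792048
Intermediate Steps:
v = 104 (v = 73 + 31 = 104)
(-177*(-206))*v = -177*(-206)*104 = 36462*104 = 3792048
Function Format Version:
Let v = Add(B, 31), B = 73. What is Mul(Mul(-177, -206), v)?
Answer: 3792048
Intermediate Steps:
v = 104 (v = Add(73, 31) = 104)
Mul(Mul(-177, -206), v) = Mul(Mul(-177, -206), 104) = Mul(36462, 104) = 3792048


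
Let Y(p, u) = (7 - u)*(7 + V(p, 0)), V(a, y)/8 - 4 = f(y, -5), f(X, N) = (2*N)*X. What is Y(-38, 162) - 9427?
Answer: -15472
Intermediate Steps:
f(X, N) = 2*N*X
V(a, y) = 32 - 80*y (V(a, y) = 32 + 8*(2*(-5)*y) = 32 + 8*(-10*y) = 32 - 80*y)
Y(p, u) = 273 - 39*u (Y(p, u) = (7 - u)*(7 + (32 - 80*0)) = (7 - u)*(7 + (32 + 0)) = (7 - u)*(7 + 32) = (7 - u)*39 = 273 - 39*u)
Y(-38, 162) - 9427 = (273 - 39*162) - 9427 = (273 - 6318) - 9427 = -6045 - 9427 = -15472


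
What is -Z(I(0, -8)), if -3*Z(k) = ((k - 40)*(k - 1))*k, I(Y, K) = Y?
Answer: 0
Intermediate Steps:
Z(k) = -k*(-1 + k)*(-40 + k)/3 (Z(k) = -(k - 40)*(k - 1)*k/3 = -(-40 + k)*(-1 + k)*k/3 = -(-1 + k)*(-40 + k)*k/3 = -k*(-1 + k)*(-40 + k)/3)
-Z(I(0, -8)) = -0*(-40 - 1*0² + 41*0)/3 = -0*(-40 - 1*0 + 0)/3 = -0*(-40 + 0 + 0)/3 = -0*(-40)/3 = -1*0 = 0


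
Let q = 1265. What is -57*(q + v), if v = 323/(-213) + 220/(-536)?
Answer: -684962027/9514 ≈ -71995.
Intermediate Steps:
v = -54997/28542 (v = 323*(-1/213) + 220*(-1/536) = -323/213 - 55/134 = -54997/28542 ≈ -1.9269)
-57*(q + v) = -57*(1265 - 54997/28542) = -57*36050633/28542 = -684962027/9514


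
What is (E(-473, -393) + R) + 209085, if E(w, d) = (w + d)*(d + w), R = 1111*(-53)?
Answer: 900158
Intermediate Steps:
R = -58883
E(w, d) = (d + w)**2 (E(w, d) = (d + w)*(d + w) = (d + w)**2)
(E(-473, -393) + R) + 209085 = ((-393 - 473)**2 - 58883) + 209085 = ((-866)**2 - 58883) + 209085 = (749956 - 58883) + 209085 = 691073 + 209085 = 900158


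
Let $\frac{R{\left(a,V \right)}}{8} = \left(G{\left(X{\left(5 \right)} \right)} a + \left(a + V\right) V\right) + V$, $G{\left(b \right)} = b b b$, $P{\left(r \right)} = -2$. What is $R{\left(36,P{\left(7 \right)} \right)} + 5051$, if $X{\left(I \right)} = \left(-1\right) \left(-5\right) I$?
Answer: $4504491$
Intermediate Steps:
$X{\left(I \right)} = 5 I$
$G{\left(b \right)} = b^{3}$ ($G{\left(b \right)} = b^{2} b = b^{3}$)
$R{\left(a,V \right)} = 8 V + 125000 a + 8 V \left(V + a\right)$ ($R{\left(a,V \right)} = 8 \left(\left(\left(5 \cdot 5\right)^{3} a + \left(a + V\right) V\right) + V\right) = 8 \left(\left(25^{3} a + \left(V + a\right) V\right) + V\right) = 8 \left(\left(15625 a + V \left(V + a\right)\right) + V\right) = 8 \left(V + 15625 a + V \left(V + a\right)\right) = 8 V + 125000 a + 8 V \left(V + a\right)$)
$R{\left(36,P{\left(7 \right)} \right)} + 5051 = \left(8 \left(-2\right) + 8 \left(-2\right)^{2} + 125000 \cdot 36 + 8 \left(-2\right) 36\right) + 5051 = \left(-16 + 8 \cdot 4 + 4500000 - 576\right) + 5051 = \left(-16 + 32 + 4500000 - 576\right) + 5051 = 4499440 + 5051 = 4504491$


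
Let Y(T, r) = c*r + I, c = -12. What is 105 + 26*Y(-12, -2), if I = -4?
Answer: 625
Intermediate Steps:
Y(T, r) = -4 - 12*r (Y(T, r) = -12*r - 4 = -4 - 12*r)
105 + 26*Y(-12, -2) = 105 + 26*(-4 - 12*(-2)) = 105 + 26*(-4 + 24) = 105 + 26*20 = 105 + 520 = 625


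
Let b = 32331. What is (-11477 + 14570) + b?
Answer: 35424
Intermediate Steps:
(-11477 + 14570) + b = (-11477 + 14570) + 32331 = 3093 + 32331 = 35424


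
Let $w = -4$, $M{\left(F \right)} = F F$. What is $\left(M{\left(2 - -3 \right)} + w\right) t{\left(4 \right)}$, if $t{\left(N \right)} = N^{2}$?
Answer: $336$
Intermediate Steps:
$M{\left(F \right)} = F^{2}$
$\left(M{\left(2 - -3 \right)} + w\right) t{\left(4 \right)} = \left(\left(2 - -3\right)^{2} - 4\right) 4^{2} = \left(\left(2 + 3\right)^{2} - 4\right) 16 = \left(5^{2} - 4\right) 16 = \left(25 - 4\right) 16 = 21 \cdot 16 = 336$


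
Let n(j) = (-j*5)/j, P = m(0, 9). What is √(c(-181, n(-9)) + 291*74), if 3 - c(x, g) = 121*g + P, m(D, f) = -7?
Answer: 3*√2461 ≈ 148.83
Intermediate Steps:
P = -7
n(j) = -5 (n(j) = (-5*j)/j = -5)
c(x, g) = 10 - 121*g (c(x, g) = 3 - (121*g - 7) = 3 - (-7 + 121*g) = 3 + (7 - 121*g) = 10 - 121*g)
√(c(-181, n(-9)) + 291*74) = √((10 - 121*(-5)) + 291*74) = √((10 + 605) + 21534) = √(615 + 21534) = √22149 = 3*√2461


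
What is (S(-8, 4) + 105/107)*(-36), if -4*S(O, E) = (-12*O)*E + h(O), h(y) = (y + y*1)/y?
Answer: 367938/107 ≈ 3438.7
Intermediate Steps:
h(y) = 2 (h(y) = (y + y)/y = (2*y)/y = 2)
S(O, E) = -1/2 + 3*E*O (S(O, E) = -((-12*O)*E + 2)/4 = -(-12*E*O + 2)/4 = -(2 - 12*E*O)/4 = -1/2 + 3*E*O)
(S(-8, 4) + 105/107)*(-36) = ((-1/2 + 3*4*(-8)) + 105/107)*(-36) = ((-1/2 - 96) + 105*(1/107))*(-36) = (-193/2 + 105/107)*(-36) = -20441/214*(-36) = 367938/107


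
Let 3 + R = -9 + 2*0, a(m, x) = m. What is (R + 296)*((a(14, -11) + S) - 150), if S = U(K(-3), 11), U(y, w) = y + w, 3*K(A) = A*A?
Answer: -34648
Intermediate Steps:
K(A) = A²/3 (K(A) = (A*A)/3 = A²/3)
U(y, w) = w + y
R = -12 (R = -3 + (-9 + 2*0) = -3 + (-9 + 0) = -3 - 9 = -12)
S = 14 (S = 11 + (⅓)*(-3)² = 11 + (⅓)*9 = 11 + 3 = 14)
(R + 296)*((a(14, -11) + S) - 150) = (-12 + 296)*((14 + 14) - 150) = 284*(28 - 150) = 284*(-122) = -34648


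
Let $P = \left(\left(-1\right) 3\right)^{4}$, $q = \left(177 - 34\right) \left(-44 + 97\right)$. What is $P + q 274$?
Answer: $2076727$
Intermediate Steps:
$q = 7579$ ($q = 143 \cdot 53 = 7579$)
$P = 81$ ($P = \left(-3\right)^{4} = 81$)
$P + q 274 = 81 + 7579 \cdot 274 = 81 + 2076646 = 2076727$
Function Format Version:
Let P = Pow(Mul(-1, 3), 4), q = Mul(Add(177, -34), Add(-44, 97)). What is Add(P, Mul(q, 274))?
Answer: 2076727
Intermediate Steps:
q = 7579 (q = Mul(143, 53) = 7579)
P = 81 (P = Pow(-3, 4) = 81)
Add(P, Mul(q, 274)) = Add(81, Mul(7579, 274)) = Add(81, 2076646) = 2076727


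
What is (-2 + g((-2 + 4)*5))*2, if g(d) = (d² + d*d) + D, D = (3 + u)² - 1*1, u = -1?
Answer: 402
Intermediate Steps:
D = 3 (D = (3 - 1)² - 1*1 = 2² - 1 = 4 - 1 = 3)
g(d) = 3 + 2*d² (g(d) = (d² + d*d) + 3 = (d² + d²) + 3 = 2*d² + 3 = 3 + 2*d²)
(-2 + g((-2 + 4)*5))*2 = (-2 + (3 + 2*((-2 + 4)*5)²))*2 = (-2 + (3 + 2*(2*5)²))*2 = (-2 + (3 + 2*10²))*2 = (-2 + (3 + 2*100))*2 = (-2 + (3 + 200))*2 = (-2 + 203)*2 = 201*2 = 402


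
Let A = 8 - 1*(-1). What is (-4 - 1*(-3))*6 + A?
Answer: 3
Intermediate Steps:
A = 9 (A = 8 + 1 = 9)
(-4 - 1*(-3))*6 + A = (-4 - 1*(-3))*6 + 9 = (-4 + 3)*6 + 9 = -1*6 + 9 = -6 + 9 = 3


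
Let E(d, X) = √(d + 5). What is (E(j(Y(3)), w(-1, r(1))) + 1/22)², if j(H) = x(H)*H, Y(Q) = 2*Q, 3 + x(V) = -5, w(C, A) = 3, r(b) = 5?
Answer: -20811/484 + I*√43/11 ≈ -42.998 + 0.59613*I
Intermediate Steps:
x(V) = -8 (x(V) = -3 - 5 = -8)
j(H) = -8*H
E(d, X) = √(5 + d)
(E(j(Y(3)), w(-1, r(1))) + 1/22)² = (√(5 - 16*3) + 1/22)² = (√(5 - 8*6) + 1/22)² = (√(5 - 48) + 1/22)² = (√(-43) + 1/22)² = (I*√43 + 1/22)² = (1/22 + I*√43)²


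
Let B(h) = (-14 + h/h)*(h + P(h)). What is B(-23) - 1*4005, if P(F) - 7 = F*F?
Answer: -10674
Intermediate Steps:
P(F) = 7 + F² (P(F) = 7 + F*F = 7 + F²)
B(h) = -91 - 13*h - 13*h² (B(h) = (-14 + h/h)*(h + (7 + h²)) = (-14 + 1)*(7 + h + h²) = -13*(7 + h + h²) = -91 - 13*h - 13*h²)
B(-23) - 1*4005 = (-91 - 13*(-23) - 13*(-23)²) - 1*4005 = (-91 + 299 - 13*529) - 4005 = (-91 + 299 - 6877) - 4005 = -6669 - 4005 = -10674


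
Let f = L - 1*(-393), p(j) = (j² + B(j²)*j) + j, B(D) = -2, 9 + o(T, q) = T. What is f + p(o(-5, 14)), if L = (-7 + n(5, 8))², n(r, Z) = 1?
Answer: 639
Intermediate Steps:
o(T, q) = -9 + T
p(j) = j² - j (p(j) = (j² - 2*j) + j = j² - j)
L = 36 (L = (-7 + 1)² = (-6)² = 36)
f = 429 (f = 36 - 1*(-393) = 36 + 393 = 429)
f + p(o(-5, 14)) = 429 + (-9 - 5)*(-1 + (-9 - 5)) = 429 - 14*(-1 - 14) = 429 - 14*(-15) = 429 + 210 = 639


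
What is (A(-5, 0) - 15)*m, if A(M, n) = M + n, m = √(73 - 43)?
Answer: -20*√30 ≈ -109.54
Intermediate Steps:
m = √30 ≈ 5.4772
(A(-5, 0) - 15)*m = ((-5 + 0) - 15)*√30 = (-5 - 15)*√30 = -20*√30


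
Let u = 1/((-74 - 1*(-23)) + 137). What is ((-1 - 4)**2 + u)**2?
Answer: 4626801/7396 ≈ 625.58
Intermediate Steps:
u = 1/86 (u = 1/((-74 + 23) + 137) = 1/(-51 + 137) = 1/86 ≈ 0.011628)
((-1 - 4)**2 + u)**2 = ((-1 - 4)**2 + 1/86)**2 = ((-5)**2 + 1/86)**2 = (25 + 1/86)**2 = (2151/86)**2 = 4626801/7396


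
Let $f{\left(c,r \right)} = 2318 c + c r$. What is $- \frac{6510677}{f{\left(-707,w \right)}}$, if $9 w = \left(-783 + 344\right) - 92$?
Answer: $\frac{6510677}{1597113} \approx 4.0765$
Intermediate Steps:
$w = -59$ ($w = \frac{\left(-783 + 344\right) - 92}{9} = \frac{-439 - 92}{9} = \frac{1}{9} \left(-531\right) = -59$)
$- \frac{6510677}{f{\left(-707,w \right)}} = - \frac{6510677}{\left(-707\right) \left(2318 - 59\right)} = - \frac{6510677}{\left(-707\right) 2259} = - \frac{6510677}{-1597113} = \left(-6510677\right) \left(- \frac{1}{1597113}\right) = \frac{6510677}{1597113}$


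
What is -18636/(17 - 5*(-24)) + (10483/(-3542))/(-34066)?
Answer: -204422849711/1502787524 ≈ -136.03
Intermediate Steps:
-18636/(17 - 5*(-24)) + (10483/(-3542))/(-34066) = -18636/(17 + 120) + (10483*(-1/3542))*(-1/34066) = -18636/137 - 953/322*(-1/34066) = -18636*1/137 + 953/10969252 = -18636/137 + 953/10969252 = -204422849711/1502787524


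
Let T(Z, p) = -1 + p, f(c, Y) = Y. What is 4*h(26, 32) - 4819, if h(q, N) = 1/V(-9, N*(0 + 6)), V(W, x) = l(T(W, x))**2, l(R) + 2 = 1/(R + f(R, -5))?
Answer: -663153595/137641 ≈ -4818.0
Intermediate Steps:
l(R) = -2 + 1/(-5 + R) (l(R) = -2 + 1/(R - 5) = -2 + 1/(-5 + R))
V(W, x) = (13 - 2*x)**2/(-6 + x)**2 (V(W, x) = ((11 - 2*(-1 + x))/(-5 + (-1 + x)))**2 = ((11 + (2 - 2*x))/(-6 + x))**2 = ((13 - 2*x)/(-6 + x))**2 = (13 - 2*x)**2/(-6 + x)**2)
h(q, N) = (-6 + 6*N)**2/(-13 + 12*N)**2 (h(q, N) = 1/((-13 + 2*(N*(0 + 6)))**2/(-6 + N*(0 + 6))**2) = 1/((-13 + 2*(N*6))**2/(-6 + N*6)**2) = 1/((-13 + 2*(6*N))**2/(-6 + 6*N)**2) = 1/((-13 + 12*N)**2/(-6 + 6*N)**2) = (-6 + 6*N)**2/(-13 + 12*N)**2)
4*h(26, 32) - 4819 = 4*(36*(-1 + 32)**2/(-13 + 12*32)**2) - 4819 = 4*(36*31**2/(-13 + 384)**2) - 4819 = 4*(36*961/371**2) - 4819 = 4*(36*961*(1/137641)) - 4819 = 4*(34596/137641) - 4819 = 138384/137641 - 4819 = -663153595/137641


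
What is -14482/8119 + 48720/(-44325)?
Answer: -69164822/23991645 ≈ -2.8829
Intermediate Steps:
-14482/8119 + 48720/(-44325) = -14482*1/8119 + 48720*(-1/44325) = -14482/8119 - 3248/2955 = -69164822/23991645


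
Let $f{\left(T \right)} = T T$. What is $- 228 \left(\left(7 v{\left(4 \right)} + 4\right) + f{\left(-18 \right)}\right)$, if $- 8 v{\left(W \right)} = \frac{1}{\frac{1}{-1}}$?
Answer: $- \frac{149967}{2} \approx -74984.0$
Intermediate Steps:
$f{\left(T \right)} = T^{2}$
$v{\left(W \right)} = \frac{1}{8}$ ($v{\left(W \right)} = - \frac{1}{8 \frac{1}{-1}} = - \frac{1}{8 \left(-1\right)} = \left(- \frac{1}{8}\right) \left(-1\right) = \frac{1}{8}$)
$- 228 \left(\left(7 v{\left(4 \right)} + 4\right) + f{\left(-18 \right)}\right) = - 228 \left(\left(7 \cdot \frac{1}{8} + 4\right) + \left(-18\right)^{2}\right) = - 228 \left(\left(\frac{7}{8} + 4\right) + 324\right) = - 228 \left(\frac{39}{8} + 324\right) = \left(-228\right) \frac{2631}{8} = - \frac{149967}{2}$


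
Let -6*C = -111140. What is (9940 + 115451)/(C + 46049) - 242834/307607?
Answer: 68672374033/59588705219 ≈ 1.1524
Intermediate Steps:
C = 55570/3 (C = -⅙*(-111140) = 55570/3 ≈ 18523.)
(9940 + 115451)/(C + 46049) - 242834/307607 = (9940 + 115451)/(55570/3 + 46049) - 242834/307607 = 125391/(193717/3) - 242834*1/307607 = 125391*(3/193717) - 242834/307607 = 376173/193717 - 242834/307607 = 68672374033/59588705219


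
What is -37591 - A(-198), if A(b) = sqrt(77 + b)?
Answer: -37591 - 11*I ≈ -37591.0 - 11.0*I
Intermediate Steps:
-37591 - A(-198) = -37591 - sqrt(77 - 198) = -37591 - sqrt(-121) = -37591 - 11*I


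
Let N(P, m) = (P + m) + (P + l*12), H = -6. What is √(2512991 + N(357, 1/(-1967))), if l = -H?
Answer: √9726026937186/1967 ≈ 1585.5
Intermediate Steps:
l = 6 (l = -1*(-6) = 6)
N(P, m) = 72 + m + 2*P (N(P, m) = (P + m) + (P + 6*12) = (P + m) + (P + 72) = (P + m) + (72 + P) = 72 + m + 2*P)
√(2512991 + N(357, 1/(-1967))) = √(2512991 + (72 + 1/(-1967) + 2*357)) = √(2512991 + (72 - 1/1967 + 714)) = √(2512991 + 1546061/1967) = √(4944599358/1967) = √9726026937186/1967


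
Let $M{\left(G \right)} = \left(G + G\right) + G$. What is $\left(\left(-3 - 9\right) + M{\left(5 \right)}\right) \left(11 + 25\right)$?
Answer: $108$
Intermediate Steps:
$M{\left(G \right)} = 3 G$ ($M{\left(G \right)} = 2 G + G = 3 G$)
$\left(\left(-3 - 9\right) + M{\left(5 \right)}\right) \left(11 + 25\right) = \left(\left(-3 - 9\right) + 3 \cdot 5\right) \left(11 + 25\right) = \left(-12 + 15\right) 36 = 3 \cdot 36 = 108$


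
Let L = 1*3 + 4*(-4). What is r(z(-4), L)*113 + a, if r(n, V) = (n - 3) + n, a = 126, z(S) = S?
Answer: -1117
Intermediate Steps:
L = -13 (L = 3 - 16 = -13)
r(n, V) = -3 + 2*n (r(n, V) = (-3 + n) + n = -3 + 2*n)
r(z(-4), L)*113 + a = (-3 + 2*(-4))*113 + 126 = (-3 - 8)*113 + 126 = -11*113 + 126 = -1243 + 126 = -1117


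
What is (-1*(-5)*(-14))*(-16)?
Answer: 1120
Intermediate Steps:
(-1*(-5)*(-14))*(-16) = (5*(-14))*(-16) = -70*(-16) = 1120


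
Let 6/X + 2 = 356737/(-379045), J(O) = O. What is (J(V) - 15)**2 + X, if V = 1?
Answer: 72077274/371609 ≈ 193.96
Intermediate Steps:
X = -758090/371609 (X = 6/(-2 + 356737/(-379045)) = 6/(-2 + 356737*(-1/379045)) = 6/(-2 - 356737/379045) = 6/(-1114827/379045) = 6*(-379045/1114827) = -758090/371609 ≈ -2.0400)
(J(V) - 15)**2 + X = (1 - 15)**2 - 758090/371609 = (-14)**2 - 758090/371609 = 196 - 758090/371609 = 72077274/371609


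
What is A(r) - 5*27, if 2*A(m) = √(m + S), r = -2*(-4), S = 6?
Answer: -135 + √14/2 ≈ -133.13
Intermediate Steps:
r = 8
A(m) = √(6 + m)/2 (A(m) = √(m + 6)/2 = √(6 + m)/2)
A(r) - 5*27 = √(6 + 8)/2 - 5*27 = √14/2 - 135 = -135 + √14/2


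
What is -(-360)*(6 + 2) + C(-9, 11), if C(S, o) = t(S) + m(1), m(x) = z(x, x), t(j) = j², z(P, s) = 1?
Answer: 2962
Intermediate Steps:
m(x) = 1
C(S, o) = 1 + S² (C(S, o) = S² + 1 = 1 + S²)
-(-360)*(6 + 2) + C(-9, 11) = -(-360)*(6 + 2) + (1 + (-9)²) = -(-360)*8 + (1 + 81) = -60*(-48) + 82 = 2880 + 82 = 2962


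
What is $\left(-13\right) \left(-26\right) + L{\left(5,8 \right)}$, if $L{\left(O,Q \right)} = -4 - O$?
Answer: $329$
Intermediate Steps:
$\left(-13\right) \left(-26\right) + L{\left(5,8 \right)} = \left(-13\right) \left(-26\right) - 9 = 338 - 9 = 329$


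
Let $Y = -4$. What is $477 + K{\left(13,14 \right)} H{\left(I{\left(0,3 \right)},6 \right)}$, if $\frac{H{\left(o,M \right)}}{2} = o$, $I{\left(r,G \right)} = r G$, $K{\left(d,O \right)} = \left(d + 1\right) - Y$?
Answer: $477$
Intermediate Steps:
$K{\left(d,O \right)} = 5 + d$ ($K{\left(d,O \right)} = \left(d + 1\right) - -4 = \left(1 + d\right) + 4 = 5 + d$)
$I{\left(r,G \right)} = G r$
$H{\left(o,M \right)} = 2 o$
$477 + K{\left(13,14 \right)} H{\left(I{\left(0,3 \right)},6 \right)} = 477 + \left(5 + 13\right) 2 \cdot 3 \cdot 0 = 477 + 18 \cdot 2 \cdot 0 = 477 + 18 \cdot 0 = 477 + 0 = 477$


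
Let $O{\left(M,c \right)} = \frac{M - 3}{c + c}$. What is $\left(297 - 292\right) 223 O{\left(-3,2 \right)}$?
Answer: $- \frac{3345}{2} \approx -1672.5$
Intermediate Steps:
$O{\left(M,c \right)} = \frac{-3 + M}{2 c}$
$\left(297 - 292\right) 223 O{\left(-3,2 \right)} = \left(297 - 292\right) 223 \frac{-3 - 3}{2 \cdot 2} = 5 \cdot 223 \cdot \frac{1}{2} \cdot \frac{1}{2} \left(-6\right) = 5 \cdot 223 \left(- \frac{3}{2}\right) = 5 \left(- \frac{669}{2}\right) = - \frac{3345}{2}$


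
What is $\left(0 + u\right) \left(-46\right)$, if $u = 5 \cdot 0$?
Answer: $0$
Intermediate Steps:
$u = 0$
$\left(0 + u\right) \left(-46\right) = \left(0 + 0\right) \left(-46\right) = 0 \left(-46\right) = 0$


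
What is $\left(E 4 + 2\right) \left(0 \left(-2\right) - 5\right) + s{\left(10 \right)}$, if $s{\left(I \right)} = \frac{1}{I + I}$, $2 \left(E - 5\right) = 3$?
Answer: $- \frac{2799}{20} \approx -139.95$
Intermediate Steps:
$E = \frac{13}{2}$ ($E = 5 + \frac{1}{2} \cdot 3 = 5 + \frac{3}{2} = \frac{13}{2} \approx 6.5$)
$s{\left(I \right)} = \frac{1}{2 I}$
$\left(E 4 + 2\right) \left(0 \left(-2\right) - 5\right) + s{\left(10 \right)} = \left(\frac{13}{2} \cdot 4 + 2\right) \left(0 \left(-2\right) - 5\right) + \frac{1}{2 \cdot 10} = \left(26 + 2\right) \left(0 - 5\right) + \frac{1}{2} \cdot \frac{1}{10} = 28 \left(-5\right) + \frac{1}{20} = -140 + \frac{1}{20} = - \frac{2799}{20}$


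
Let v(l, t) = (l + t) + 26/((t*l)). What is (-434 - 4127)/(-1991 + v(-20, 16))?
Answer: 729760/319213 ≈ 2.2861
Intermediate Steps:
v(l, t) = l + t + 26/(l*t) (v(l, t) = (l + t) + 26/((l*t)) = (l + t) + 26*(1/(l*t)) = (l + t) + 26/(l*t) = l + t + 26/(l*t))
(-434 - 4127)/(-1991 + v(-20, 16)) = (-434 - 4127)/(-1991 + (-20 + 16 + 26/(-20*16))) = -4561/(-1991 + (-20 + 16 + 26*(-1/20)*(1/16))) = -4561/(-1991 + (-20 + 16 - 13/160)) = -4561/(-1991 - 653/160) = -4561/(-319213/160) = -4561*(-160/319213) = 729760/319213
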